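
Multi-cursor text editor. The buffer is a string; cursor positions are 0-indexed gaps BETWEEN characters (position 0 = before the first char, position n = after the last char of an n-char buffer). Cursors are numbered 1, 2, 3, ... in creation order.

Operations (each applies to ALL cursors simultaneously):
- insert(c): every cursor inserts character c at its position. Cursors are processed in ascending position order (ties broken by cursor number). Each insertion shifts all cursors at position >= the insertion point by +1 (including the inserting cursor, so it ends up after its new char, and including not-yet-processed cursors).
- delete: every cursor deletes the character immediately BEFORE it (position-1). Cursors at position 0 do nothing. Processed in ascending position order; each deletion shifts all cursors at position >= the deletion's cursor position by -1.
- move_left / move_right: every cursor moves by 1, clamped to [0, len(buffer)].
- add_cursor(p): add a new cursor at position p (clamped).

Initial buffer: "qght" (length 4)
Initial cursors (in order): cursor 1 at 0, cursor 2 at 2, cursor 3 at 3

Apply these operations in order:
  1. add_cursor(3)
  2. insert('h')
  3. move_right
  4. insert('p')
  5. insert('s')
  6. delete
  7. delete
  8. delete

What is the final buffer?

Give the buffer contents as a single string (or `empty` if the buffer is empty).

After op 1 (add_cursor(3)): buffer="qght" (len 4), cursors c1@0 c2@2 c3@3 c4@3, authorship ....
After op 2 (insert('h')): buffer="hqghhhht" (len 8), cursors c1@1 c2@4 c3@7 c4@7, authorship 1..2.34.
After op 3 (move_right): buffer="hqghhhht" (len 8), cursors c1@2 c2@5 c3@8 c4@8, authorship 1..2.34.
After op 4 (insert('p')): buffer="hqpghhphhtpp" (len 12), cursors c1@3 c2@7 c3@12 c4@12, authorship 1.1.2.234.34
After op 5 (insert('s')): buffer="hqpsghhpshhtppss" (len 16), cursors c1@4 c2@9 c3@16 c4@16, authorship 1.11.2.2234.3434
After op 6 (delete): buffer="hqpghhphhtpp" (len 12), cursors c1@3 c2@7 c3@12 c4@12, authorship 1.1.2.234.34
After op 7 (delete): buffer="hqghhhht" (len 8), cursors c1@2 c2@5 c3@8 c4@8, authorship 1..2.34.
After op 8 (delete): buffer="hghh" (len 4), cursors c1@1 c2@3 c3@4 c4@4, authorship 1.23

Answer: hghh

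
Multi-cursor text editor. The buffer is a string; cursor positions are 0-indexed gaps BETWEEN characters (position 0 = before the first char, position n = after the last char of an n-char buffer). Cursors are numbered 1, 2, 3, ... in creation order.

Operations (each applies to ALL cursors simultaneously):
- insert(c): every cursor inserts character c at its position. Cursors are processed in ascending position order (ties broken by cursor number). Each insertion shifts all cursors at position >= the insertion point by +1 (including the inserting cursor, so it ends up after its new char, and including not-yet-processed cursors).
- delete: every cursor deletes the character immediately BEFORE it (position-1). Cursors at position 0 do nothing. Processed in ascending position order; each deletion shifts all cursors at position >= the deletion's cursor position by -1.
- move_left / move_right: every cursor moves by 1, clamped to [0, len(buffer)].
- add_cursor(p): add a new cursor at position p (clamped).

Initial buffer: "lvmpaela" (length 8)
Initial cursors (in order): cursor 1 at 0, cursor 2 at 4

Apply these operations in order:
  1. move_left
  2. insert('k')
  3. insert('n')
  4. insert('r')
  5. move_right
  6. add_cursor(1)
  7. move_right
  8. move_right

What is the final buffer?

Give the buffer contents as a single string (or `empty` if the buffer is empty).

Answer: knrlvmknrpaela

Derivation:
After op 1 (move_left): buffer="lvmpaela" (len 8), cursors c1@0 c2@3, authorship ........
After op 2 (insert('k')): buffer="klvmkpaela" (len 10), cursors c1@1 c2@5, authorship 1...2.....
After op 3 (insert('n')): buffer="knlvmknpaela" (len 12), cursors c1@2 c2@7, authorship 11...22.....
After op 4 (insert('r')): buffer="knrlvmknrpaela" (len 14), cursors c1@3 c2@9, authorship 111...222.....
After op 5 (move_right): buffer="knrlvmknrpaela" (len 14), cursors c1@4 c2@10, authorship 111...222.....
After op 6 (add_cursor(1)): buffer="knrlvmknrpaela" (len 14), cursors c3@1 c1@4 c2@10, authorship 111...222.....
After op 7 (move_right): buffer="knrlvmknrpaela" (len 14), cursors c3@2 c1@5 c2@11, authorship 111...222.....
After op 8 (move_right): buffer="knrlvmknrpaela" (len 14), cursors c3@3 c1@6 c2@12, authorship 111...222.....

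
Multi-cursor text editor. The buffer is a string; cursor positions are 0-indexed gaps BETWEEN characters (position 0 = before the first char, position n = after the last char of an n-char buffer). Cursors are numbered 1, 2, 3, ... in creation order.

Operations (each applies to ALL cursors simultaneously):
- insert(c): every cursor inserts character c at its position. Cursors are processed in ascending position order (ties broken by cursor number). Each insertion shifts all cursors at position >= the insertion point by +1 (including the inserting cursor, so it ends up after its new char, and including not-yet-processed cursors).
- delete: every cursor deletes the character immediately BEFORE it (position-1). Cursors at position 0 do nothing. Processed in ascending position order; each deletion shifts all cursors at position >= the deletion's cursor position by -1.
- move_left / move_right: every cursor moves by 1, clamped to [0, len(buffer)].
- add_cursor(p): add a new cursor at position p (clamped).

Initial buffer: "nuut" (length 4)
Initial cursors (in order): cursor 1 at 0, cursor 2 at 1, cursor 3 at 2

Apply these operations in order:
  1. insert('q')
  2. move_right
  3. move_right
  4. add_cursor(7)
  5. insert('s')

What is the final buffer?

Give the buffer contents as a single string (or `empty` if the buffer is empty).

After op 1 (insert('q')): buffer="qnququt" (len 7), cursors c1@1 c2@3 c3@5, authorship 1.2.3..
After op 2 (move_right): buffer="qnququt" (len 7), cursors c1@2 c2@4 c3@6, authorship 1.2.3..
After op 3 (move_right): buffer="qnququt" (len 7), cursors c1@3 c2@5 c3@7, authorship 1.2.3..
After op 4 (add_cursor(7)): buffer="qnququt" (len 7), cursors c1@3 c2@5 c3@7 c4@7, authorship 1.2.3..
After op 5 (insert('s')): buffer="qnqsuqsutss" (len 11), cursors c1@4 c2@7 c3@11 c4@11, authorship 1.21.32..34

Answer: qnqsuqsutss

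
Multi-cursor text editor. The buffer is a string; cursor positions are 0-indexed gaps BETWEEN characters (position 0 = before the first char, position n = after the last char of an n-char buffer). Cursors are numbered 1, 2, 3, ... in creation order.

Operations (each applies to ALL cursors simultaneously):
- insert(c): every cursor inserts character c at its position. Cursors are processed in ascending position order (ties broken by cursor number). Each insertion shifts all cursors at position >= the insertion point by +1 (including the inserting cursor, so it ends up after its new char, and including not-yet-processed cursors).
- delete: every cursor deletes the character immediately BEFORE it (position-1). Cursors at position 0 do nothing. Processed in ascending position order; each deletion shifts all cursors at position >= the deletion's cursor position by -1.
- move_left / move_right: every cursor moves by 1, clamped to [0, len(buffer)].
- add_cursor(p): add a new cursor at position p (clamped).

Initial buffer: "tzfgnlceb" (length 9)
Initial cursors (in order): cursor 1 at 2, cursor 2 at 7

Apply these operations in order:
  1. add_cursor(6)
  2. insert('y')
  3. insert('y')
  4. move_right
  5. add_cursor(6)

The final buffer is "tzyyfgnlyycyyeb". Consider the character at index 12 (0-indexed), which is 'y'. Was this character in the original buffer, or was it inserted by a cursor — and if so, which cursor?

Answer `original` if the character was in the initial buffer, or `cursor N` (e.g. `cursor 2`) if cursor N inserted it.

Answer: cursor 2

Derivation:
After op 1 (add_cursor(6)): buffer="tzfgnlceb" (len 9), cursors c1@2 c3@6 c2@7, authorship .........
After op 2 (insert('y')): buffer="tzyfgnlycyeb" (len 12), cursors c1@3 c3@8 c2@10, authorship ..1....3.2..
After op 3 (insert('y')): buffer="tzyyfgnlyycyyeb" (len 15), cursors c1@4 c3@10 c2@13, authorship ..11....33.22..
After op 4 (move_right): buffer="tzyyfgnlyycyyeb" (len 15), cursors c1@5 c3@11 c2@14, authorship ..11....33.22..
After op 5 (add_cursor(6)): buffer="tzyyfgnlyycyyeb" (len 15), cursors c1@5 c4@6 c3@11 c2@14, authorship ..11....33.22..
Authorship (.=original, N=cursor N): . . 1 1 . . . . 3 3 . 2 2 . .
Index 12: author = 2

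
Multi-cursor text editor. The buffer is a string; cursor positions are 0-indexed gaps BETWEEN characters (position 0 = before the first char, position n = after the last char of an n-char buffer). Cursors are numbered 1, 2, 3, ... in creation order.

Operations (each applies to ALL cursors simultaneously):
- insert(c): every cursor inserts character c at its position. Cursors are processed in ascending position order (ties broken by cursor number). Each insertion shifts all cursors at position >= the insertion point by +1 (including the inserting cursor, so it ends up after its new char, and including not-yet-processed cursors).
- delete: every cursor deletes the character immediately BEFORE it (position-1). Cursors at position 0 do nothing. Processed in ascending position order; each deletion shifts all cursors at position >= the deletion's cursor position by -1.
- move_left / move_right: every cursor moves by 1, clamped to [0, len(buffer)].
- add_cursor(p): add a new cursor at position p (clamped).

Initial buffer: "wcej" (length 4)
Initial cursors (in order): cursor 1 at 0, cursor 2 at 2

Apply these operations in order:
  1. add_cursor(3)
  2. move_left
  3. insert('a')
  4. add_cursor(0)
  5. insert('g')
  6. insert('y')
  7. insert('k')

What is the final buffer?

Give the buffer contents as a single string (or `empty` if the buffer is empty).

Answer: gykagykwagykcagykej

Derivation:
After op 1 (add_cursor(3)): buffer="wcej" (len 4), cursors c1@0 c2@2 c3@3, authorship ....
After op 2 (move_left): buffer="wcej" (len 4), cursors c1@0 c2@1 c3@2, authorship ....
After op 3 (insert('a')): buffer="awacaej" (len 7), cursors c1@1 c2@3 c3@5, authorship 1.2.3..
After op 4 (add_cursor(0)): buffer="awacaej" (len 7), cursors c4@0 c1@1 c2@3 c3@5, authorship 1.2.3..
After op 5 (insert('g')): buffer="gagwagcagej" (len 11), cursors c4@1 c1@3 c2@6 c3@9, authorship 411.22.33..
After op 6 (insert('y')): buffer="gyagywagycagyej" (len 15), cursors c4@2 c1@5 c2@9 c3@13, authorship 44111.222.333..
After op 7 (insert('k')): buffer="gykagykwagykcagykej" (len 19), cursors c4@3 c1@7 c2@12 c3@17, authorship 4441111.2222.3333..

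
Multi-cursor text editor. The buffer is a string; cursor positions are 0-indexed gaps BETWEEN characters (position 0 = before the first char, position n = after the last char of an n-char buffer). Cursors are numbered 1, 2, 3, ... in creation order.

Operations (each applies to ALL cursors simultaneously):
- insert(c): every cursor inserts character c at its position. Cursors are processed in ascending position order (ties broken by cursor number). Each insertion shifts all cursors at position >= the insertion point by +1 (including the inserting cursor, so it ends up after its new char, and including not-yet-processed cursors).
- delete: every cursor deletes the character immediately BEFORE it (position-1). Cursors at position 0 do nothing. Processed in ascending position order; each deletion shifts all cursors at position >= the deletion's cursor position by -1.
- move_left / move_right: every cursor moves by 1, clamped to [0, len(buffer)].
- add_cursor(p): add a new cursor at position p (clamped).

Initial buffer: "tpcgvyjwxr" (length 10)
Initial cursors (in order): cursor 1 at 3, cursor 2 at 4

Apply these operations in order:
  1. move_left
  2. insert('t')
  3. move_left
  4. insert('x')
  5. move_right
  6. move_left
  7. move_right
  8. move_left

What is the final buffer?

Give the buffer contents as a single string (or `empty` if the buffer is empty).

Answer: tpxtcxtgvyjwxr

Derivation:
After op 1 (move_left): buffer="tpcgvyjwxr" (len 10), cursors c1@2 c2@3, authorship ..........
After op 2 (insert('t')): buffer="tptctgvyjwxr" (len 12), cursors c1@3 c2@5, authorship ..1.2.......
After op 3 (move_left): buffer="tptctgvyjwxr" (len 12), cursors c1@2 c2@4, authorship ..1.2.......
After op 4 (insert('x')): buffer="tpxtcxtgvyjwxr" (len 14), cursors c1@3 c2@6, authorship ..11.22.......
After op 5 (move_right): buffer="tpxtcxtgvyjwxr" (len 14), cursors c1@4 c2@7, authorship ..11.22.......
After op 6 (move_left): buffer="tpxtcxtgvyjwxr" (len 14), cursors c1@3 c2@6, authorship ..11.22.......
After op 7 (move_right): buffer="tpxtcxtgvyjwxr" (len 14), cursors c1@4 c2@7, authorship ..11.22.......
After op 8 (move_left): buffer="tpxtcxtgvyjwxr" (len 14), cursors c1@3 c2@6, authorship ..11.22.......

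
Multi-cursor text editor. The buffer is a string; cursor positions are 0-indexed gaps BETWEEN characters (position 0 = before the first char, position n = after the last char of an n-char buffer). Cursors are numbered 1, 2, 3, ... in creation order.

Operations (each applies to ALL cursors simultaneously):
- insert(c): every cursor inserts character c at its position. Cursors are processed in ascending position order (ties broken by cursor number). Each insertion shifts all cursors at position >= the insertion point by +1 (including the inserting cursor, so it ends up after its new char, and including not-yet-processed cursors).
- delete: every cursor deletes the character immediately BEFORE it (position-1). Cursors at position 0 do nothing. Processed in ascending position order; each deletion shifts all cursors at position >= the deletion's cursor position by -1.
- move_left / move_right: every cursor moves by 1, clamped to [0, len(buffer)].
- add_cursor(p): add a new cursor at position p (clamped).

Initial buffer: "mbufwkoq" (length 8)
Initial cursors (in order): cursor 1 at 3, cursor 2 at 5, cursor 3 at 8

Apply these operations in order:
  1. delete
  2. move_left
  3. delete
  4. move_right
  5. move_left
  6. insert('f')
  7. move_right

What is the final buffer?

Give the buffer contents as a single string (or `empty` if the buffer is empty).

After op 1 (delete): buffer="mbfko" (len 5), cursors c1@2 c2@3 c3@5, authorship .....
After op 2 (move_left): buffer="mbfko" (len 5), cursors c1@1 c2@2 c3@4, authorship .....
After op 3 (delete): buffer="fo" (len 2), cursors c1@0 c2@0 c3@1, authorship ..
After op 4 (move_right): buffer="fo" (len 2), cursors c1@1 c2@1 c3@2, authorship ..
After op 5 (move_left): buffer="fo" (len 2), cursors c1@0 c2@0 c3@1, authorship ..
After op 6 (insert('f')): buffer="ffffo" (len 5), cursors c1@2 c2@2 c3@4, authorship 12.3.
After op 7 (move_right): buffer="ffffo" (len 5), cursors c1@3 c2@3 c3@5, authorship 12.3.

Answer: ffffo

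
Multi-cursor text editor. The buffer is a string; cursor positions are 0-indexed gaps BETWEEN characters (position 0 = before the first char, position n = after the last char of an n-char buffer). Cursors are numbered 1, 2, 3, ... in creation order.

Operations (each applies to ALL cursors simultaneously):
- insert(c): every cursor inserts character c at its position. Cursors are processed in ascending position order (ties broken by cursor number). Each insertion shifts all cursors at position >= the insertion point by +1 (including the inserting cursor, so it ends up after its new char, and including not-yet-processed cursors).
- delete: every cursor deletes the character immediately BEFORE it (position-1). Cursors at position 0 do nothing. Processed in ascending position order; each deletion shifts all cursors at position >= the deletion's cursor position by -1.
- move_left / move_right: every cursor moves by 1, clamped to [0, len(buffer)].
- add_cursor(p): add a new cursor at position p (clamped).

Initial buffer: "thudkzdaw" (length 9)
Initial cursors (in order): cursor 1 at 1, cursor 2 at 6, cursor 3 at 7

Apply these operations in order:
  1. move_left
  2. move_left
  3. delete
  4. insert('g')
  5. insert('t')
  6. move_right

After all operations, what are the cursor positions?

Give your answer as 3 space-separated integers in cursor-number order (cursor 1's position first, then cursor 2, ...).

Answer: 3 10 10

Derivation:
After op 1 (move_left): buffer="thudkzdaw" (len 9), cursors c1@0 c2@5 c3@6, authorship .........
After op 2 (move_left): buffer="thudkzdaw" (len 9), cursors c1@0 c2@4 c3@5, authorship .........
After op 3 (delete): buffer="thuzdaw" (len 7), cursors c1@0 c2@3 c3@3, authorship .......
After op 4 (insert('g')): buffer="gthuggzdaw" (len 10), cursors c1@1 c2@6 c3@6, authorship 1...23....
After op 5 (insert('t')): buffer="gtthuggttzdaw" (len 13), cursors c1@2 c2@9 c3@9, authorship 11...2323....
After op 6 (move_right): buffer="gtthuggttzdaw" (len 13), cursors c1@3 c2@10 c3@10, authorship 11...2323....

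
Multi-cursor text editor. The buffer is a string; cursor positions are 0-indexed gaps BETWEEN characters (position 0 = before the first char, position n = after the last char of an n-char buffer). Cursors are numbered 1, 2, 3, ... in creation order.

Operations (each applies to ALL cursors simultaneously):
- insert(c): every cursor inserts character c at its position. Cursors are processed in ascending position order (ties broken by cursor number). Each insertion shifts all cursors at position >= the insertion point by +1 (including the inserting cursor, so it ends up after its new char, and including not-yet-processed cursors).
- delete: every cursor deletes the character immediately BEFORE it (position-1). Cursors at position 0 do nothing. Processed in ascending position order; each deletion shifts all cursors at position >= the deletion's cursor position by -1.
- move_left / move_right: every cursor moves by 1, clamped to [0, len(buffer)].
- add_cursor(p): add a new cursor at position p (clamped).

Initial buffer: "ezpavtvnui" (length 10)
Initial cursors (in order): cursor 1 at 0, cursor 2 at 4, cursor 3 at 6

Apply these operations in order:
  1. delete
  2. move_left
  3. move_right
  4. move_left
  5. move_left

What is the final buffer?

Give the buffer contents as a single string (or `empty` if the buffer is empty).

Answer: ezpvvnui

Derivation:
After op 1 (delete): buffer="ezpvvnui" (len 8), cursors c1@0 c2@3 c3@4, authorship ........
After op 2 (move_left): buffer="ezpvvnui" (len 8), cursors c1@0 c2@2 c3@3, authorship ........
After op 3 (move_right): buffer="ezpvvnui" (len 8), cursors c1@1 c2@3 c3@4, authorship ........
After op 4 (move_left): buffer="ezpvvnui" (len 8), cursors c1@0 c2@2 c3@3, authorship ........
After op 5 (move_left): buffer="ezpvvnui" (len 8), cursors c1@0 c2@1 c3@2, authorship ........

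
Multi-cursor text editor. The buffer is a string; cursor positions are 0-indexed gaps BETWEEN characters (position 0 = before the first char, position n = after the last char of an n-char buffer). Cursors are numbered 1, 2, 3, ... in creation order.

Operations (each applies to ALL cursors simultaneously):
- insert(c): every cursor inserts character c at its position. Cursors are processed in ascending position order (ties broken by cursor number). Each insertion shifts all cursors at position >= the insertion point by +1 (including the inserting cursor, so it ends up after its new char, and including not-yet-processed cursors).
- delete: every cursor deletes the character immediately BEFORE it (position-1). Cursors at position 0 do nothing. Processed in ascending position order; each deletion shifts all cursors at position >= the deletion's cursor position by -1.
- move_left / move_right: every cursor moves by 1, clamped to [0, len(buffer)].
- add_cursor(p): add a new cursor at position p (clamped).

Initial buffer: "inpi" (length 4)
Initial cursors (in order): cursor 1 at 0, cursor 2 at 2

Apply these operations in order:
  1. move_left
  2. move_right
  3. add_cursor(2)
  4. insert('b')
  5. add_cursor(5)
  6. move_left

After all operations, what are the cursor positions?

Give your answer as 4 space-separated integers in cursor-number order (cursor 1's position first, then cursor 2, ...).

After op 1 (move_left): buffer="inpi" (len 4), cursors c1@0 c2@1, authorship ....
After op 2 (move_right): buffer="inpi" (len 4), cursors c1@1 c2@2, authorship ....
After op 3 (add_cursor(2)): buffer="inpi" (len 4), cursors c1@1 c2@2 c3@2, authorship ....
After op 4 (insert('b')): buffer="ibnbbpi" (len 7), cursors c1@2 c2@5 c3@5, authorship .1.23..
After op 5 (add_cursor(5)): buffer="ibnbbpi" (len 7), cursors c1@2 c2@5 c3@5 c4@5, authorship .1.23..
After op 6 (move_left): buffer="ibnbbpi" (len 7), cursors c1@1 c2@4 c3@4 c4@4, authorship .1.23..

Answer: 1 4 4 4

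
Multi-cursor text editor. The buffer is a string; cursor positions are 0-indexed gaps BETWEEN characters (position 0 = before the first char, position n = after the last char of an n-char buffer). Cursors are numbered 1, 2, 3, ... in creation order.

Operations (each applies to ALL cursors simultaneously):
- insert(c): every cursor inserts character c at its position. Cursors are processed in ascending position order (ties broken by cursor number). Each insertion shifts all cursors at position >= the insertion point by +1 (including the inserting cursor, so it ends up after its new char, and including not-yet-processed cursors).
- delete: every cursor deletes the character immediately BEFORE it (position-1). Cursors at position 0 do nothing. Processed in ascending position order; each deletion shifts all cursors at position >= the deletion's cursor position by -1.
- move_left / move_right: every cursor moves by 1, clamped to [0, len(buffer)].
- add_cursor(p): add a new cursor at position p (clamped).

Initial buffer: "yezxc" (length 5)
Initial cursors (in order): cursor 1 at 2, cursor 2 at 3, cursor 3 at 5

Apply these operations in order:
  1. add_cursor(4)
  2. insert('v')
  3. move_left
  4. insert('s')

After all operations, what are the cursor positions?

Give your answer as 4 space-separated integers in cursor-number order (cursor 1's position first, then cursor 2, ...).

Answer: 3 6 12 9

Derivation:
After op 1 (add_cursor(4)): buffer="yezxc" (len 5), cursors c1@2 c2@3 c4@4 c3@5, authorship .....
After op 2 (insert('v')): buffer="yevzvxvcv" (len 9), cursors c1@3 c2@5 c4@7 c3@9, authorship ..1.2.4.3
After op 3 (move_left): buffer="yevzvxvcv" (len 9), cursors c1@2 c2@4 c4@6 c3@8, authorship ..1.2.4.3
After op 4 (insert('s')): buffer="yesvzsvxsvcsv" (len 13), cursors c1@3 c2@6 c4@9 c3@12, authorship ..11.22.44.33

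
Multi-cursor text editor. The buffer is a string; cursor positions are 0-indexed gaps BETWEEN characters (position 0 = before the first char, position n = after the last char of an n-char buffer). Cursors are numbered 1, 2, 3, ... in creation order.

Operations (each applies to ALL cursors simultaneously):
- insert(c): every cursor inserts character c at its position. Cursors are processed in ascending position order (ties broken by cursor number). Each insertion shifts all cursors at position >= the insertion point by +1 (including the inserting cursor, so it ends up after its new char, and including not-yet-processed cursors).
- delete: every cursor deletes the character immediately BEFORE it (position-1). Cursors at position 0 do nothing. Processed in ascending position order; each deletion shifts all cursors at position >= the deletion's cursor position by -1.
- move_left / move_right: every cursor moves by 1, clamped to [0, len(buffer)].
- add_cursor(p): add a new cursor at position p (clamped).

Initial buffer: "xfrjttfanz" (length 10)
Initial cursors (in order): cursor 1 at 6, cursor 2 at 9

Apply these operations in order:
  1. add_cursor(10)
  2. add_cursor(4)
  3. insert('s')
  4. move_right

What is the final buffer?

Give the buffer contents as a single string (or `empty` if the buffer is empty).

Answer: xfrjsttsfanszs

Derivation:
After op 1 (add_cursor(10)): buffer="xfrjttfanz" (len 10), cursors c1@6 c2@9 c3@10, authorship ..........
After op 2 (add_cursor(4)): buffer="xfrjttfanz" (len 10), cursors c4@4 c1@6 c2@9 c3@10, authorship ..........
After op 3 (insert('s')): buffer="xfrjsttsfanszs" (len 14), cursors c4@5 c1@8 c2@12 c3@14, authorship ....4..1...2.3
After op 4 (move_right): buffer="xfrjsttsfanszs" (len 14), cursors c4@6 c1@9 c2@13 c3@14, authorship ....4..1...2.3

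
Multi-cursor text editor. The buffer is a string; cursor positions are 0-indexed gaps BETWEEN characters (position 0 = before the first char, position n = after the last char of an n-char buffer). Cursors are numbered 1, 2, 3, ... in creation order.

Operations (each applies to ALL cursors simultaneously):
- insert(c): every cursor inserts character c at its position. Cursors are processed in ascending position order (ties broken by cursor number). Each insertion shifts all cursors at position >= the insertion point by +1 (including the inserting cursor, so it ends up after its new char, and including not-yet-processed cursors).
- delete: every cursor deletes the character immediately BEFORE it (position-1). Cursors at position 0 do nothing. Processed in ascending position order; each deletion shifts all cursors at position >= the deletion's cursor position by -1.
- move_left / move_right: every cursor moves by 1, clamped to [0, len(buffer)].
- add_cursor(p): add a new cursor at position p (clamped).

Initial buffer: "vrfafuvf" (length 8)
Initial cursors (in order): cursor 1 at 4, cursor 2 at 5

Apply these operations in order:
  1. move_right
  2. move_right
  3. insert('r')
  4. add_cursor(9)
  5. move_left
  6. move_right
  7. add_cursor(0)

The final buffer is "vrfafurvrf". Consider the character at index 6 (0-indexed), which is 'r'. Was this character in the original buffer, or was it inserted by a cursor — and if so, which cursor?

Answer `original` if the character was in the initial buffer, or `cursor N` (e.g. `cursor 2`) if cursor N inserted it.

Answer: cursor 1

Derivation:
After op 1 (move_right): buffer="vrfafuvf" (len 8), cursors c1@5 c2@6, authorship ........
After op 2 (move_right): buffer="vrfafuvf" (len 8), cursors c1@6 c2@7, authorship ........
After op 3 (insert('r')): buffer="vrfafurvrf" (len 10), cursors c1@7 c2@9, authorship ......1.2.
After op 4 (add_cursor(9)): buffer="vrfafurvrf" (len 10), cursors c1@7 c2@9 c3@9, authorship ......1.2.
After op 5 (move_left): buffer="vrfafurvrf" (len 10), cursors c1@6 c2@8 c3@8, authorship ......1.2.
After op 6 (move_right): buffer="vrfafurvrf" (len 10), cursors c1@7 c2@9 c3@9, authorship ......1.2.
After op 7 (add_cursor(0)): buffer="vrfafurvrf" (len 10), cursors c4@0 c1@7 c2@9 c3@9, authorship ......1.2.
Authorship (.=original, N=cursor N): . . . . . . 1 . 2 .
Index 6: author = 1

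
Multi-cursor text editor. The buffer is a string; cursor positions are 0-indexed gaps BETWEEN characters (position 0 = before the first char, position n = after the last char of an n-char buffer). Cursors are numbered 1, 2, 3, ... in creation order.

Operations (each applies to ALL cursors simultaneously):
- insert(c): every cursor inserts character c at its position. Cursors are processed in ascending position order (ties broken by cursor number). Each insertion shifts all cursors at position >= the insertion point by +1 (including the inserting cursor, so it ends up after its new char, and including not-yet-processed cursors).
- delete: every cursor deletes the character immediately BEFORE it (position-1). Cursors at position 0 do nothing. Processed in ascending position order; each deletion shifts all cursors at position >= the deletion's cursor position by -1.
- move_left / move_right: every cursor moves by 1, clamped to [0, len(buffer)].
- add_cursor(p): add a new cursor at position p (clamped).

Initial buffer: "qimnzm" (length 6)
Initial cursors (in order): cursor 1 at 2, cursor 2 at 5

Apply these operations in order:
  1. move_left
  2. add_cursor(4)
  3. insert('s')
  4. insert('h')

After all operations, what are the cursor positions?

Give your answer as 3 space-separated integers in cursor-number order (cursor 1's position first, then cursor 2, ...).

After op 1 (move_left): buffer="qimnzm" (len 6), cursors c1@1 c2@4, authorship ......
After op 2 (add_cursor(4)): buffer="qimnzm" (len 6), cursors c1@1 c2@4 c3@4, authorship ......
After op 3 (insert('s')): buffer="qsimnsszm" (len 9), cursors c1@2 c2@7 c3@7, authorship .1...23..
After op 4 (insert('h')): buffer="qshimnsshhzm" (len 12), cursors c1@3 c2@10 c3@10, authorship .11...2323..

Answer: 3 10 10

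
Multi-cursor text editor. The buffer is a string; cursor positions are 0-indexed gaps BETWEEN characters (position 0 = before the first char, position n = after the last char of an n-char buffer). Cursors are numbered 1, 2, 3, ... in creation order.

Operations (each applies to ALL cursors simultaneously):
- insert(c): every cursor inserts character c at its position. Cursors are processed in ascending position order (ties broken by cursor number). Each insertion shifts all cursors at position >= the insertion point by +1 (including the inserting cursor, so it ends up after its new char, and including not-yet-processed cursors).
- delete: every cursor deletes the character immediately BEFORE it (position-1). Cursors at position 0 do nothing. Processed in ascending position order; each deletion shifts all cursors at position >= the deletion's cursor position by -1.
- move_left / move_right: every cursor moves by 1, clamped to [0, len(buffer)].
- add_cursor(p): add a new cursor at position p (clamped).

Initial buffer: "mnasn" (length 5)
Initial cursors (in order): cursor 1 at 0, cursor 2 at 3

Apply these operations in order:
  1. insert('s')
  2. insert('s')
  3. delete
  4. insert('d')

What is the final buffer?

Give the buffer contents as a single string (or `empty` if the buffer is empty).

After op 1 (insert('s')): buffer="smnassn" (len 7), cursors c1@1 c2@5, authorship 1...2..
After op 2 (insert('s')): buffer="ssmnasssn" (len 9), cursors c1@2 c2@7, authorship 11...22..
After op 3 (delete): buffer="smnassn" (len 7), cursors c1@1 c2@5, authorship 1...2..
After op 4 (insert('d')): buffer="sdmnasdsn" (len 9), cursors c1@2 c2@7, authorship 11...22..

Answer: sdmnasdsn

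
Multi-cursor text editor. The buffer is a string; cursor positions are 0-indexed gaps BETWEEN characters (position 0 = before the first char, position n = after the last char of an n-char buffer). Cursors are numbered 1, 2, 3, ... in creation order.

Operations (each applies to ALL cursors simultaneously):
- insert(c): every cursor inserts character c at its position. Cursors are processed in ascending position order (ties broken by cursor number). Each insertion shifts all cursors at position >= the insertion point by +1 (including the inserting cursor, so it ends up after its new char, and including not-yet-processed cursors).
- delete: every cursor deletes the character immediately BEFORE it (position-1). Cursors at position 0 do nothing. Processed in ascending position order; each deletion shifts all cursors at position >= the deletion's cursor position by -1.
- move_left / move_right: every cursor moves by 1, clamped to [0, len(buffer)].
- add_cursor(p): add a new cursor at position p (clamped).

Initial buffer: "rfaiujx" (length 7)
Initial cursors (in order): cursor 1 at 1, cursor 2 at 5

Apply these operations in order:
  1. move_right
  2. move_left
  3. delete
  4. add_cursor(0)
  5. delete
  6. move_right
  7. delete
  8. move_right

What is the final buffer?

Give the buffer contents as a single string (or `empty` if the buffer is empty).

After op 1 (move_right): buffer="rfaiujx" (len 7), cursors c1@2 c2@6, authorship .......
After op 2 (move_left): buffer="rfaiujx" (len 7), cursors c1@1 c2@5, authorship .......
After op 3 (delete): buffer="faijx" (len 5), cursors c1@0 c2@3, authorship .....
After op 4 (add_cursor(0)): buffer="faijx" (len 5), cursors c1@0 c3@0 c2@3, authorship .....
After op 5 (delete): buffer="fajx" (len 4), cursors c1@0 c3@0 c2@2, authorship ....
After op 6 (move_right): buffer="fajx" (len 4), cursors c1@1 c3@1 c2@3, authorship ....
After op 7 (delete): buffer="ax" (len 2), cursors c1@0 c3@0 c2@1, authorship ..
After op 8 (move_right): buffer="ax" (len 2), cursors c1@1 c3@1 c2@2, authorship ..

Answer: ax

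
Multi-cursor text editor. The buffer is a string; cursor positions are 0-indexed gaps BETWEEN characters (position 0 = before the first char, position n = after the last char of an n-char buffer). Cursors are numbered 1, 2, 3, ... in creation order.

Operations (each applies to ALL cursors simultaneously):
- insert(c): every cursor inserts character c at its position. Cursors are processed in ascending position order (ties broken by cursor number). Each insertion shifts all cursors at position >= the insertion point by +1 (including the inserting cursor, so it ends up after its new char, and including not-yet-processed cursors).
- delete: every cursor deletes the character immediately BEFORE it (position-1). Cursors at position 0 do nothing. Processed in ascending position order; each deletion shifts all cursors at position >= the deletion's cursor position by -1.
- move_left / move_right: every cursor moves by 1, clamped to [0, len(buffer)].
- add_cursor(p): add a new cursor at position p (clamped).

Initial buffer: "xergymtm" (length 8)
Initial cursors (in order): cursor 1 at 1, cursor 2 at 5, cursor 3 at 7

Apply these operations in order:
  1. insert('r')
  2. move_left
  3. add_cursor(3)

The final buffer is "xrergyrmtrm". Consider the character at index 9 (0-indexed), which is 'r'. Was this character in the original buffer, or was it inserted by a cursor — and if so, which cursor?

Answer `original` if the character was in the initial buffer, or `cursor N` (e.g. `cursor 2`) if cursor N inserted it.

Answer: cursor 3

Derivation:
After op 1 (insert('r')): buffer="xrergyrmtrm" (len 11), cursors c1@2 c2@7 c3@10, authorship .1....2..3.
After op 2 (move_left): buffer="xrergyrmtrm" (len 11), cursors c1@1 c2@6 c3@9, authorship .1....2..3.
After op 3 (add_cursor(3)): buffer="xrergyrmtrm" (len 11), cursors c1@1 c4@3 c2@6 c3@9, authorship .1....2..3.
Authorship (.=original, N=cursor N): . 1 . . . . 2 . . 3 .
Index 9: author = 3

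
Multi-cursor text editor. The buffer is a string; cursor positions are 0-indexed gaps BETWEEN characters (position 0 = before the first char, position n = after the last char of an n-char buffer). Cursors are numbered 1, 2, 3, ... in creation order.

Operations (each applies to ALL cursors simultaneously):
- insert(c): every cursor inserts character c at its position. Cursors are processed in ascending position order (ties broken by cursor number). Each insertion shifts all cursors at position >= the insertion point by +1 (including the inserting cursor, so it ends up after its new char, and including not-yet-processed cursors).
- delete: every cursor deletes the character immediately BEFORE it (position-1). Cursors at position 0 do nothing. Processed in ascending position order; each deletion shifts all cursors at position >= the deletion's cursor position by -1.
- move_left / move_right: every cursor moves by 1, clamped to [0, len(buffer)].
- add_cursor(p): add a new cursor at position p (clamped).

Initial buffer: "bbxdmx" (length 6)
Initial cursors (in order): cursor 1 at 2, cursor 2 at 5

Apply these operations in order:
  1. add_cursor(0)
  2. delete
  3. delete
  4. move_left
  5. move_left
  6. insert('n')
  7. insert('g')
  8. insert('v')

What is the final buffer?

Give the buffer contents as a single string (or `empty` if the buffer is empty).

Answer: nnngggvvvxx

Derivation:
After op 1 (add_cursor(0)): buffer="bbxdmx" (len 6), cursors c3@0 c1@2 c2@5, authorship ......
After op 2 (delete): buffer="bxdx" (len 4), cursors c3@0 c1@1 c2@3, authorship ....
After op 3 (delete): buffer="xx" (len 2), cursors c1@0 c3@0 c2@1, authorship ..
After op 4 (move_left): buffer="xx" (len 2), cursors c1@0 c2@0 c3@0, authorship ..
After op 5 (move_left): buffer="xx" (len 2), cursors c1@0 c2@0 c3@0, authorship ..
After op 6 (insert('n')): buffer="nnnxx" (len 5), cursors c1@3 c2@3 c3@3, authorship 123..
After op 7 (insert('g')): buffer="nnngggxx" (len 8), cursors c1@6 c2@6 c3@6, authorship 123123..
After op 8 (insert('v')): buffer="nnngggvvvxx" (len 11), cursors c1@9 c2@9 c3@9, authorship 123123123..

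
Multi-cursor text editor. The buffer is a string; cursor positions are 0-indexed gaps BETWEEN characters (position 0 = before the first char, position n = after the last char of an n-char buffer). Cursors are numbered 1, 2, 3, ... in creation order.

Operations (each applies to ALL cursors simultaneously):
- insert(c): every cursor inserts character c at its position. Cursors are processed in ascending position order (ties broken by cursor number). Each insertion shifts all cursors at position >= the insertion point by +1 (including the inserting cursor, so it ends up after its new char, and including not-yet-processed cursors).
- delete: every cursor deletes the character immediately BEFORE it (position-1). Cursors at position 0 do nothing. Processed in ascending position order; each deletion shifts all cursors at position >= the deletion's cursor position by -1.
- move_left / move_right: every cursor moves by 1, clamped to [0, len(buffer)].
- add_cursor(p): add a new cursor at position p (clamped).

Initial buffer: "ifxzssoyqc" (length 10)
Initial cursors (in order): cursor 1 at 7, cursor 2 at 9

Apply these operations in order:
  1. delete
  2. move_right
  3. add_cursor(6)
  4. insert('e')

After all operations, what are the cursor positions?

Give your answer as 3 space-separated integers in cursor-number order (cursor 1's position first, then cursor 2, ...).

Answer: 9 11 7

Derivation:
After op 1 (delete): buffer="ifxzssyc" (len 8), cursors c1@6 c2@7, authorship ........
After op 2 (move_right): buffer="ifxzssyc" (len 8), cursors c1@7 c2@8, authorship ........
After op 3 (add_cursor(6)): buffer="ifxzssyc" (len 8), cursors c3@6 c1@7 c2@8, authorship ........
After op 4 (insert('e')): buffer="ifxzsseyece" (len 11), cursors c3@7 c1@9 c2@11, authorship ......3.1.2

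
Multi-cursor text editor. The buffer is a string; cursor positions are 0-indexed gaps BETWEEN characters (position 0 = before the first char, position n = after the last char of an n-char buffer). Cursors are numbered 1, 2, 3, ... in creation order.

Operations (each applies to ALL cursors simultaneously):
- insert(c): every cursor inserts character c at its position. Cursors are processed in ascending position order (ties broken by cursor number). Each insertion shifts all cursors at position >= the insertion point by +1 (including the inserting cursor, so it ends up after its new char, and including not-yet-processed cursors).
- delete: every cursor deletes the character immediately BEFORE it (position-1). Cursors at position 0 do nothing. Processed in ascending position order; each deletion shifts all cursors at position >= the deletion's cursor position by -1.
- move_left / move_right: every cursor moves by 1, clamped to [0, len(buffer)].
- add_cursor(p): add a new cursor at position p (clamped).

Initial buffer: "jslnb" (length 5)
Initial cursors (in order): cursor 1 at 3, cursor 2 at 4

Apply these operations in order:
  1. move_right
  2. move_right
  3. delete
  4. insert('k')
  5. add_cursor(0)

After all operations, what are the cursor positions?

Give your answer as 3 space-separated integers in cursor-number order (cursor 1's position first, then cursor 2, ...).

After op 1 (move_right): buffer="jslnb" (len 5), cursors c1@4 c2@5, authorship .....
After op 2 (move_right): buffer="jslnb" (len 5), cursors c1@5 c2@5, authorship .....
After op 3 (delete): buffer="jsl" (len 3), cursors c1@3 c2@3, authorship ...
After op 4 (insert('k')): buffer="jslkk" (len 5), cursors c1@5 c2@5, authorship ...12
After op 5 (add_cursor(0)): buffer="jslkk" (len 5), cursors c3@0 c1@5 c2@5, authorship ...12

Answer: 5 5 0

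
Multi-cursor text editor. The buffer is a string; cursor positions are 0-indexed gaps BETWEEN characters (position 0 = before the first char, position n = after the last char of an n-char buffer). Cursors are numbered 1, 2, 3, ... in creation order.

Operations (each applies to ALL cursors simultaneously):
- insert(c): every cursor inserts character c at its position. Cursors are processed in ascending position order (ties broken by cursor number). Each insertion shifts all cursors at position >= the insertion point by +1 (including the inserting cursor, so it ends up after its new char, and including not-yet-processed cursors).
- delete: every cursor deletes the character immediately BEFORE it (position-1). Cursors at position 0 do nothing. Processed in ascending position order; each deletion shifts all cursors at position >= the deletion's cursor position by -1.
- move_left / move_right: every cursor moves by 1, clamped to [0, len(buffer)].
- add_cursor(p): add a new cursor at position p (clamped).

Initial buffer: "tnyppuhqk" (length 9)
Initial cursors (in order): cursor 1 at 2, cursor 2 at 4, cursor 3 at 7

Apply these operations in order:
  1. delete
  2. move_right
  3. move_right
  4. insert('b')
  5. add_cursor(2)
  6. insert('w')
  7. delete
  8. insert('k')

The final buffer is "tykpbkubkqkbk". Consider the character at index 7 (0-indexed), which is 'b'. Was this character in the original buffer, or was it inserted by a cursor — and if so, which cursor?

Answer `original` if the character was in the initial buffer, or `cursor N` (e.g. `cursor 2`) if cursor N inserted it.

Answer: cursor 2

Derivation:
After op 1 (delete): buffer="typuqk" (len 6), cursors c1@1 c2@2 c3@4, authorship ......
After op 2 (move_right): buffer="typuqk" (len 6), cursors c1@2 c2@3 c3@5, authorship ......
After op 3 (move_right): buffer="typuqk" (len 6), cursors c1@3 c2@4 c3@6, authorship ......
After op 4 (insert('b')): buffer="typbubqkb" (len 9), cursors c1@4 c2@6 c3@9, authorship ...1.2..3
After op 5 (add_cursor(2)): buffer="typbubqkb" (len 9), cursors c4@2 c1@4 c2@6 c3@9, authorship ...1.2..3
After op 6 (insert('w')): buffer="tywpbwubwqkbw" (len 13), cursors c4@3 c1@6 c2@9 c3@13, authorship ..4.11.22..33
After op 7 (delete): buffer="typbubqkb" (len 9), cursors c4@2 c1@4 c2@6 c3@9, authorship ...1.2..3
After op 8 (insert('k')): buffer="tykpbkubkqkbk" (len 13), cursors c4@3 c1@6 c2@9 c3@13, authorship ..4.11.22..33
Authorship (.=original, N=cursor N): . . 4 . 1 1 . 2 2 . . 3 3
Index 7: author = 2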